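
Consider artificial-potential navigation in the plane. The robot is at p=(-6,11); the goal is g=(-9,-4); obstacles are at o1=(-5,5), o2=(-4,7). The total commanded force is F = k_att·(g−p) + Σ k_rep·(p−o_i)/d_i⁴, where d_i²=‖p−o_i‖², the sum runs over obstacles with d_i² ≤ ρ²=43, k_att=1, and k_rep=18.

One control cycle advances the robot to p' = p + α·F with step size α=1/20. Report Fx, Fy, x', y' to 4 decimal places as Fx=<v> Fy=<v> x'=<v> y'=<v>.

Fx=-3.1031 Fy=-14.7411 x'=-6.1552 y'=10.2629

F_att = 1·(g−p) = 1·(-3,-15) = (-3.0000,-15.0000)
o1: d²=37 ≤ ρ²=43; F_rep = 18·(-1,6)/37² = (-0.0131,0.0789)
o2: d²=20 ≤ ρ²=43; F_rep = 18·(-2,4)/20² = (-0.0900,0.1800)
F = F_att + ΣF_rep = (-3.1031,-14.7411)
p' = p + 1/20·F = (-6.1552,10.2629)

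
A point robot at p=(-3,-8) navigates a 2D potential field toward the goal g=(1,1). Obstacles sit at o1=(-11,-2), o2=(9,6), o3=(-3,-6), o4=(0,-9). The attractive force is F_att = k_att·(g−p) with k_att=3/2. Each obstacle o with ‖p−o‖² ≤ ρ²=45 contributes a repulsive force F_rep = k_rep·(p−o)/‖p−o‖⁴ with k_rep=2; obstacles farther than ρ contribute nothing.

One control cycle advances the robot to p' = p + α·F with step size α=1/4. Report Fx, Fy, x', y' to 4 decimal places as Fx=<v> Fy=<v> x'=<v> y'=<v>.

Fx=5.9400 Fy=13.2700 x'=-1.5150 y'=-4.6825

F_att = 3/2·(g−p) = 3/2·(4,9) = (6.0000,13.5000)
o1: d²=100 > ρ²=45 → inactive
o2: d²=340 > ρ²=45 → inactive
o3: d²=4 ≤ ρ²=45; F_rep = 2·(0,-2)/4² = (0.0000,-0.2500)
o4: d²=10 ≤ ρ²=45; F_rep = 2·(-3,1)/10² = (-0.0600,0.0200)
F = F_att + ΣF_rep = (5.9400,13.2700)
p' = p + 1/4·F = (-1.5150,-4.6825)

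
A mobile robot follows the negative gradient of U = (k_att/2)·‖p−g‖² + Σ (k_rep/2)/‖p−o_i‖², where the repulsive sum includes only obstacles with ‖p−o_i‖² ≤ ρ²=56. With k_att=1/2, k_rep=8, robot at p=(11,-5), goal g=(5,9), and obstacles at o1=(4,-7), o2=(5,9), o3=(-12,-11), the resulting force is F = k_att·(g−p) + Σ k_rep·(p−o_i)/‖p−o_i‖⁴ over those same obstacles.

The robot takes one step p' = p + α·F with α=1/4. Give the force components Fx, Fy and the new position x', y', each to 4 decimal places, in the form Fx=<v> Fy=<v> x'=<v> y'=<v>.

F_att = 1/2·(g−p) = 1/2·(-6,14) = (-3.0000,7.0000)
o1: d²=53 ≤ ρ²=56; F_rep = 8·(7,2)/53² = (0.0199,0.0057)
o2: d²=232 > ρ²=56 → inactive
o3: d²=565 > ρ²=56 → inactive
F = F_att + ΣF_rep = (-2.9801,7.0057)
p' = p + 1/4·F = (10.2550,-3.2486)

Fx=-2.9801 Fy=7.0057 x'=10.2550 y'=-3.2486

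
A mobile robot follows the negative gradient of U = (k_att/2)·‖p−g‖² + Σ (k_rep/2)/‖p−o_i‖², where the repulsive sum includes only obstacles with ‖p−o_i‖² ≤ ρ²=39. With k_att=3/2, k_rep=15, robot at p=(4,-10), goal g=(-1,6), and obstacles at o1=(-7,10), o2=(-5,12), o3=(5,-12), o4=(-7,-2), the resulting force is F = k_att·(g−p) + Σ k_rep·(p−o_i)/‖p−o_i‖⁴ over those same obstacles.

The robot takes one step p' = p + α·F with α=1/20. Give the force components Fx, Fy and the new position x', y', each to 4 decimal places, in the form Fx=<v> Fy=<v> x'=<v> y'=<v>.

Fx=-8.1000 Fy=25.2000 x'=3.5950 y'=-8.7400

F_att = 3/2·(g−p) = 3/2·(-5,16) = (-7.5000,24.0000)
o1: d²=521 > ρ²=39 → inactive
o2: d²=565 > ρ²=39 → inactive
o3: d²=5 ≤ ρ²=39; F_rep = 15·(-1,2)/5² = (-0.6000,1.2000)
o4: d²=185 > ρ²=39 → inactive
F = F_att + ΣF_rep = (-8.1000,25.2000)
p' = p + 1/20·F = (3.5950,-8.7400)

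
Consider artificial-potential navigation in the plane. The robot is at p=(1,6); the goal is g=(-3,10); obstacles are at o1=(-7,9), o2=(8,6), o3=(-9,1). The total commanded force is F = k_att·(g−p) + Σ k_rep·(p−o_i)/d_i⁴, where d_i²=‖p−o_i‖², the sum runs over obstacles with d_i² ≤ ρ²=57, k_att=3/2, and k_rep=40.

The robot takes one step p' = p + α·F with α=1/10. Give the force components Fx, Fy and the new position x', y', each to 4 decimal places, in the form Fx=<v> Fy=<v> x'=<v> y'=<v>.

F_att = 3/2·(g−p) = 3/2·(-4,4) = (-6.0000,6.0000)
o1: d²=73 > ρ²=57 → inactive
o2: d²=49 ≤ ρ²=57; F_rep = 40·(-7,0)/49² = (-0.1166,0.0000)
o3: d²=125 > ρ²=57 → inactive
F = F_att + ΣF_rep = (-6.1166,6.0000)
p' = p + 1/10·F = (0.3883,6.6000)

Fx=-6.1166 Fy=6.0000 x'=0.3883 y'=6.6000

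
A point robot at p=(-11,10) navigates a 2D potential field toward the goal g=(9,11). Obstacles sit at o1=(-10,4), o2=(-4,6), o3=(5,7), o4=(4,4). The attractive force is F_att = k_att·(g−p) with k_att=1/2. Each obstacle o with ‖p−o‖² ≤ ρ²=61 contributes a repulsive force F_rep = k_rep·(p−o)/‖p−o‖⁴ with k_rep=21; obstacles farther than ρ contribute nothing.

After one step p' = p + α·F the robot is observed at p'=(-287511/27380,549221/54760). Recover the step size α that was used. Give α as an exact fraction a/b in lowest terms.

F_att = 1/2·(g−p) = 1/2·(20,1) = (10.0000,0.5000)
o1: d²=37 ≤ ρ²=61; F_rep = 21·(-1,6)/37² = (-0.0153,0.0920)
o2: d²=65 > ρ²=61 → inactive
o3: d²=265 > ρ²=61 → inactive
o4: d²=261 > ρ²=61 → inactive
F = F_att + ΣF_rep = (9.9847,0.5920)
Δp = p'−p = (0.4992,0.0296); α = Δx/Fx = (13669/27380) / (13669/1369) = 1/20
check: Δy/Fy = (1621/54760) / (1621/2738) = 1/20 ✓

α = 1/20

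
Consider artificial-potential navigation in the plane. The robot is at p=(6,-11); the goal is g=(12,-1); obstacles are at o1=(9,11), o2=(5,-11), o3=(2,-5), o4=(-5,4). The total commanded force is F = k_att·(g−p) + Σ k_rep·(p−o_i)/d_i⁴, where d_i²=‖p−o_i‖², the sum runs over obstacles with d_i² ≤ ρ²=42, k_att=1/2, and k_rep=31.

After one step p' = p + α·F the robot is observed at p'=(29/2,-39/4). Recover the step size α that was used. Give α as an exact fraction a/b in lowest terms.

F_att = 1/2·(g−p) = 1/2·(6,10) = (3.0000,5.0000)
o1: d²=493 > ρ²=42 → inactive
o2: d²=1 ≤ ρ²=42; F_rep = 31·(1,0)/1² = (31.0000,0.0000)
o3: d²=52 > ρ²=42 → inactive
o4: d²=346 > ρ²=42 → inactive
F = F_att + ΣF_rep = (34.0000,5.0000)
Δp = p'−p = (8.5000,1.2500); α = Δx/Fx = (17/2) / (34) = 1/4
check: Δy/Fy = (5/4) / (5) = 1/4 ✓

α = 1/4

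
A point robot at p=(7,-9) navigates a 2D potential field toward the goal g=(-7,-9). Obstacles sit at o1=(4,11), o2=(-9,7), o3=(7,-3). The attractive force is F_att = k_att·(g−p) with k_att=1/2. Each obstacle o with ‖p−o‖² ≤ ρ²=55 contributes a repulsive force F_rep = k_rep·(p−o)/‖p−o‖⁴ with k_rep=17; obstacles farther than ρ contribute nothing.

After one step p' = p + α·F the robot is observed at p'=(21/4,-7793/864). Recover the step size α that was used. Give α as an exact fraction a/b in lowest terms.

α = 1/4

F_att = 1/2·(g−p) = 1/2·(-14,0) = (-7.0000,0.0000)
o1: d²=409 > ρ²=55 → inactive
o2: d²=512 > ρ²=55 → inactive
o3: d²=36 ≤ ρ²=55; F_rep = 17·(0,-6)/36² = (0.0000,-0.0787)
F = F_att + ΣF_rep = (-7.0000,-0.0787)
Δp = p'−p = (-1.7500,-0.0197); α = Δx/Fx = (-7/4) / (-7) = 1/4
check: Δy/Fy = (-17/864) / (-17/216) = 1/4 ✓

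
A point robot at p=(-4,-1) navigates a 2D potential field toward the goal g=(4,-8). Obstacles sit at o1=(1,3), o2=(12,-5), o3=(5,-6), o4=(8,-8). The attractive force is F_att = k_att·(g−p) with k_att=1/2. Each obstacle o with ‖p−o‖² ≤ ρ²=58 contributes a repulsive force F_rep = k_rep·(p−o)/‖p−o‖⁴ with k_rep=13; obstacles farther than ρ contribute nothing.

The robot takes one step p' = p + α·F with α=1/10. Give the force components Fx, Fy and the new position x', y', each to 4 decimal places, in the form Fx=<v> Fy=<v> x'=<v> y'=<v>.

F_att = 1/2·(g−p) = 1/2·(8,-7) = (4.0000,-3.5000)
o1: d²=41 ≤ ρ²=58; F_rep = 13·(-5,-4)/41² = (-0.0387,-0.0309)
o2: d²=272 > ρ²=58 → inactive
o3: d²=106 > ρ²=58 → inactive
o4: d²=193 > ρ²=58 → inactive
F = F_att + ΣF_rep = (3.9613,-3.5309)
p' = p + 1/10·F = (-3.6039,-1.3531)

Fx=3.9613 Fy=-3.5309 x'=-3.6039 y'=-1.3531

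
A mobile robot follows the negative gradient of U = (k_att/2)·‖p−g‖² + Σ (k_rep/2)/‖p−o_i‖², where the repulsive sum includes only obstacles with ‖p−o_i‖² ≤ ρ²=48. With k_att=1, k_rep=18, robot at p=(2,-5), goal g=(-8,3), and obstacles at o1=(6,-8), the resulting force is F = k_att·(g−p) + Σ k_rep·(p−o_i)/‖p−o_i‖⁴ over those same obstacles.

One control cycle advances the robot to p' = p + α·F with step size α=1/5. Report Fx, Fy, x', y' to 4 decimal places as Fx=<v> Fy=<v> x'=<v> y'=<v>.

Fx=-10.1152 Fy=8.0864 x'=-0.0230 y'=-3.3827

F_att = 1·(g−p) = 1·(-10,8) = (-10.0000,8.0000)
o1: d²=25 ≤ ρ²=48; F_rep = 18·(-4,3)/25² = (-0.1152,0.0864)
F = F_att + ΣF_rep = (-10.1152,8.0864)
p' = p + 1/5·F = (-0.0230,-3.3827)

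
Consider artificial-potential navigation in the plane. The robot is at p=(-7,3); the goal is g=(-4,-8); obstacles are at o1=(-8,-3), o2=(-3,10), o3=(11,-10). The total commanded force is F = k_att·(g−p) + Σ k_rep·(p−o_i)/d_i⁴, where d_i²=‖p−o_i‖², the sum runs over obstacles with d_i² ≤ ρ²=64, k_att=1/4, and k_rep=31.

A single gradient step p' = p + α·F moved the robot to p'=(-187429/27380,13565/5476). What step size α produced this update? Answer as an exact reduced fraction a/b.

α = 1/5

F_att = 1/4·(g−p) = 1/4·(3,-11) = (0.7500,-2.7500)
o1: d²=37 ≤ ρ²=64; F_rep = 31·(1,6)/37² = (0.0226,0.1359)
o2: d²=65 > ρ²=64 → inactive
o3: d²=493 > ρ²=64 → inactive
F = F_att + ΣF_rep = (0.7726,-2.6141)
Δp = p'−p = (0.1545,-0.5228); α = Δx/Fx = (4231/27380) / (4231/5476) = 1/5
check: Δy/Fy = (-2863/5476) / (-14315/5476) = 1/5 ✓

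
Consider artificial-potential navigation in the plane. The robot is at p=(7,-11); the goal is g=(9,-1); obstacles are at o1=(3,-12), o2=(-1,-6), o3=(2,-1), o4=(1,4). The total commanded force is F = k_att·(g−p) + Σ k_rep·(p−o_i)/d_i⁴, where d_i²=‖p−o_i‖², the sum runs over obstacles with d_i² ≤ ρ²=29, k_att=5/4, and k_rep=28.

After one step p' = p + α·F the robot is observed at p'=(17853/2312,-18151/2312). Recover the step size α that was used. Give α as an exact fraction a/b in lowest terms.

F_att = 5/4·(g−p) = 5/4·(2,10) = (2.5000,12.5000)
o1: d²=17 ≤ ρ²=29; F_rep = 28·(4,1)/17² = (0.3875,0.0969)
o2: d²=89 > ρ²=29 → inactive
o3: d²=125 > ρ²=29 → inactive
o4: d²=261 > ρ²=29 → inactive
F = F_att + ΣF_rep = (2.8875,12.5969)
Δp = p'−p = (0.7219,3.1492); α = Δx/Fx = (1669/2312) / (1669/578) = 1/4
check: Δy/Fy = (7281/2312) / (7281/578) = 1/4 ✓

α = 1/4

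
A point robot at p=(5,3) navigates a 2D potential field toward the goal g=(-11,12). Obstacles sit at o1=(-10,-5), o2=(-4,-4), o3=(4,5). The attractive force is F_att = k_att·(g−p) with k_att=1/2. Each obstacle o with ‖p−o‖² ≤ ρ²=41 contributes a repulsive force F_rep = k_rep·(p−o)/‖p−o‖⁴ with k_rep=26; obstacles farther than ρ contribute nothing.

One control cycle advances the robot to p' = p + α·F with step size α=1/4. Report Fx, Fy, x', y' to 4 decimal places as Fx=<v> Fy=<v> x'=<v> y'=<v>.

Fx=-6.9600 Fy=2.4200 x'=3.2600 y'=3.6050

F_att = 1/2·(g−p) = 1/2·(-16,9) = (-8.0000,4.5000)
o1: d²=289 > ρ²=41 → inactive
o2: d²=130 > ρ²=41 → inactive
o3: d²=5 ≤ ρ²=41; F_rep = 26·(1,-2)/5² = (1.0400,-2.0800)
F = F_att + ΣF_rep = (-6.9600,2.4200)
p' = p + 1/4·F = (3.2600,3.6050)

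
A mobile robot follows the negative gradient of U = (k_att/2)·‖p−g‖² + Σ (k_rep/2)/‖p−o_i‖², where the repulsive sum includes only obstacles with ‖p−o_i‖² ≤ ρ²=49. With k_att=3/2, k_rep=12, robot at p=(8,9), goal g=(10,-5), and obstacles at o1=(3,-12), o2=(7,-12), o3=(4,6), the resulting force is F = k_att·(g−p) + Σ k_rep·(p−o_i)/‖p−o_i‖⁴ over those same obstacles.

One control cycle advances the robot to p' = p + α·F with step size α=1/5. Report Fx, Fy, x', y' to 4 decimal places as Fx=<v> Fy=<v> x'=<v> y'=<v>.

F_att = 3/2·(g−p) = 3/2·(2,-14) = (3.0000,-21.0000)
o1: d²=466 > ρ²=49 → inactive
o2: d²=442 > ρ²=49 → inactive
o3: d²=25 ≤ ρ²=49; F_rep = 12·(4,3)/25² = (0.0768,0.0576)
F = F_att + ΣF_rep = (3.0768,-20.9424)
p' = p + 1/5·F = (8.6154,4.8115)

Fx=3.0768 Fy=-20.9424 x'=8.6154 y'=4.8115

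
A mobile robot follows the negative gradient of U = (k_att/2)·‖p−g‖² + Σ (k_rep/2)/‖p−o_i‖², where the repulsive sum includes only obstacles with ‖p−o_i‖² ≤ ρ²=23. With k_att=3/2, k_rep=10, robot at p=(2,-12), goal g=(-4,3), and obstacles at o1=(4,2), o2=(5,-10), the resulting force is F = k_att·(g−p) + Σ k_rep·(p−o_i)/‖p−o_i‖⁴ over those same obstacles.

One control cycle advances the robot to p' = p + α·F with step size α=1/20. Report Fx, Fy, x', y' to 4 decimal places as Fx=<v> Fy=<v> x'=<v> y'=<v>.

Fx=-9.1775 Fy=22.3817 x'=1.5411 y'=-10.8809

F_att = 3/2·(g−p) = 3/2·(-6,15) = (-9.0000,22.5000)
o1: d²=200 > ρ²=23 → inactive
o2: d²=13 ≤ ρ²=23; F_rep = 10·(-3,-2)/13² = (-0.1775,-0.1183)
F = F_att + ΣF_rep = (-9.1775,22.3817)
p' = p + 1/20·F = (1.5411,-10.8809)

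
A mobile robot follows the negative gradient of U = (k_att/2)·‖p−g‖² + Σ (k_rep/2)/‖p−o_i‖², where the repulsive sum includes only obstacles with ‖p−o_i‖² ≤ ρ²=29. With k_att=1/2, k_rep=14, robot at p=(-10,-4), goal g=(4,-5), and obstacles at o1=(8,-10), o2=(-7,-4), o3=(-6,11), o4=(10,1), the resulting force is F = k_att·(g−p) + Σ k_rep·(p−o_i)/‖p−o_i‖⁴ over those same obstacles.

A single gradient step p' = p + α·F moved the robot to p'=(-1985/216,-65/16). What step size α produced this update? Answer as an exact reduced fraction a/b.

α = 1/8

F_att = 1/2·(g−p) = 1/2·(14,-1) = (7.0000,-0.5000)
o1: d²=360 > ρ²=29 → inactive
o2: d²=9 ≤ ρ²=29; F_rep = 14·(-3,0)/9² = (-0.5185,0.0000)
o3: d²=241 > ρ²=29 → inactive
o4: d²=425 > ρ²=29 → inactive
F = F_att + ΣF_rep = (6.4815,-0.5000)
Δp = p'−p = (0.8102,-0.0625); α = Δx/Fx = (175/216) / (175/27) = 1/8
check: Δy/Fy = (-1/16) / (-1/2) = 1/8 ✓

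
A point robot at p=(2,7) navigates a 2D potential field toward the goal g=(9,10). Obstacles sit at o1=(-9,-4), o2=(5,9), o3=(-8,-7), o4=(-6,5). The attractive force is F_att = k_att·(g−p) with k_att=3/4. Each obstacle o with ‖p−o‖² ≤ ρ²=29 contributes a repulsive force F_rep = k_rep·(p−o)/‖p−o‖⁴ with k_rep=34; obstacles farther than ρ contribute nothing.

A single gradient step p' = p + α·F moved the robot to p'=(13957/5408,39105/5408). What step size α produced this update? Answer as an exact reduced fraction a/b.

α = 1/8

F_att = 3/4·(g−p) = 3/4·(7,3) = (5.2500,2.2500)
o1: d²=242 > ρ²=29 → inactive
o2: d²=13 ≤ ρ²=29; F_rep = 34·(-3,-2)/13² = (-0.6036,-0.4024)
o3: d²=296 > ρ²=29 → inactive
o4: d²=68 > ρ²=29 → inactive
F = F_att + ΣF_rep = (4.6464,1.8476)
Δp = p'−p = (0.5808,0.2310); α = Δx/Fx = (3141/5408) / (3141/676) = 1/8
check: Δy/Fy = (1249/5408) / (1249/676) = 1/8 ✓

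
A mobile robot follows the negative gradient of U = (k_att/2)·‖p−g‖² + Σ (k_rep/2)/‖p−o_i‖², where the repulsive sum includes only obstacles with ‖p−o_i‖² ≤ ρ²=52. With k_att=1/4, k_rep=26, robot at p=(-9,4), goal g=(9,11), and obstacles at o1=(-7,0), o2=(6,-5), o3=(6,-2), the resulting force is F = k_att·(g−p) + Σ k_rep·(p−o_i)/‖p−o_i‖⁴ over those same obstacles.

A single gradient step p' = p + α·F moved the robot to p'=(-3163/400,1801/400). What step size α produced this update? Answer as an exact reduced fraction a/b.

α = 1/4

F_att = 1/4·(g−p) = 1/4·(18,7) = (4.5000,1.7500)
o1: d²=20 ≤ ρ²=52; F_rep = 26·(-2,4)/20² = (-0.1300,0.2600)
o2: d²=306 > ρ²=52 → inactive
o3: d²=261 > ρ²=52 → inactive
F = F_att + ΣF_rep = (4.3700,2.0100)
Δp = p'−p = (1.0925,0.5025); α = Δx/Fx = (437/400) / (437/100) = 1/4
check: Δy/Fy = (201/400) / (201/100) = 1/4 ✓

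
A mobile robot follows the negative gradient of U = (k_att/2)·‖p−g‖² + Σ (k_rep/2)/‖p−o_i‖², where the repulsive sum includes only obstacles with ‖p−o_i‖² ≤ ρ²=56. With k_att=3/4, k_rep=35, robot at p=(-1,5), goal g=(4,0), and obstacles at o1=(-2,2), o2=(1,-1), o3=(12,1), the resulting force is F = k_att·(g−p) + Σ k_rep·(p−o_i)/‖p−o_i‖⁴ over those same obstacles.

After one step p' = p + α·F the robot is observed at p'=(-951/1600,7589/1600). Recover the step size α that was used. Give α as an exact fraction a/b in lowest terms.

F_att = 3/4·(g−p) = 3/4·(5,-5) = (3.7500,-3.7500)
o1: d²=10 ≤ ρ²=56; F_rep = 35·(1,3)/10² = (0.3500,1.0500)
o2: d²=40 ≤ ρ²=56; F_rep = 35·(-2,6)/40² = (-0.0437,0.1313)
o3: d²=185 > ρ²=56 → inactive
F = F_att + ΣF_rep = (4.0563,-2.5688)
Δp = p'−p = (0.4056,-0.2569); α = Δx/Fx = (649/1600) / (649/160) = 1/10
check: Δy/Fy = (-411/1600) / (-411/160) = 1/10 ✓

α = 1/10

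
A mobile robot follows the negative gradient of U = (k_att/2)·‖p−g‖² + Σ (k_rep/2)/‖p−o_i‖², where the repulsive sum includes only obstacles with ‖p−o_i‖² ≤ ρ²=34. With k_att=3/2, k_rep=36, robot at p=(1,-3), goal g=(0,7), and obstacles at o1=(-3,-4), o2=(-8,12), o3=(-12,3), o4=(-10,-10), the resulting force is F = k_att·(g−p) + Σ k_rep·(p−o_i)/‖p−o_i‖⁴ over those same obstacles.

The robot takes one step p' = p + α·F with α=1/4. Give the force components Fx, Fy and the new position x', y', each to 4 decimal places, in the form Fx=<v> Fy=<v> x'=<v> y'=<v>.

Fx=-1.0017 Fy=15.1246 x'=0.7496 y'=0.7811

F_att = 3/2·(g−p) = 3/2·(-1,10) = (-1.5000,15.0000)
o1: d²=17 ≤ ρ²=34; F_rep = 36·(4,1)/17² = (0.4983,0.1246)
o2: d²=306 > ρ²=34 → inactive
o3: d²=205 > ρ²=34 → inactive
o4: d²=170 > ρ²=34 → inactive
F = F_att + ΣF_rep = (-1.0017,15.1246)
p' = p + 1/4·F = (0.7496,0.7811)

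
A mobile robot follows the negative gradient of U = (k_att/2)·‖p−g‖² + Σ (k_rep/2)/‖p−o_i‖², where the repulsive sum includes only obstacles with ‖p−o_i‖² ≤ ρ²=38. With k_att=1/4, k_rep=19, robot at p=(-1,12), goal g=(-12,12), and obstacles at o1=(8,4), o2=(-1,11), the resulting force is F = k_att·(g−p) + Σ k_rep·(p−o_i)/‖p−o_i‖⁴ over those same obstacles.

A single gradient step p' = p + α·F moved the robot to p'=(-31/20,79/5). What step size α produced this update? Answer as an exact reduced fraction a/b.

F_att = 1/4·(g−p) = 1/4·(-11,0) = (-2.7500,0.0000)
o1: d²=145 > ρ²=38 → inactive
o2: d²=1 ≤ ρ²=38; F_rep = 19·(0,1)/1² = (0.0000,19.0000)
F = F_att + ΣF_rep = (-2.7500,19.0000)
Δp = p'−p = (-0.5500,3.8000); α = Δx/Fx = (-11/20) / (-11/4) = 1/5
check: Δy/Fy = (19/5) / (19) = 1/5 ✓

α = 1/5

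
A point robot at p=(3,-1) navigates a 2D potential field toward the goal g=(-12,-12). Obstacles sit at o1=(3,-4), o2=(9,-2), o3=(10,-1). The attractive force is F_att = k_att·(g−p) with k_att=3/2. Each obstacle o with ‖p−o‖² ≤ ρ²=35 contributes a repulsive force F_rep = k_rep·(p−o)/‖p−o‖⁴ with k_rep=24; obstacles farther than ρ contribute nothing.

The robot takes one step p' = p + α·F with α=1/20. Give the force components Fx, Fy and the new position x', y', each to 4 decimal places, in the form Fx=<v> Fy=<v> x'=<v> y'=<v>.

Fx=-22.5000 Fy=-15.6111 x'=1.8750 y'=-1.7806

F_att = 3/2·(g−p) = 3/2·(-15,-11) = (-22.5000,-16.5000)
o1: d²=9 ≤ ρ²=35; F_rep = 24·(0,3)/9² = (0.0000,0.8889)
o2: d²=37 > ρ²=35 → inactive
o3: d²=49 > ρ²=35 → inactive
F = F_att + ΣF_rep = (-22.5000,-15.6111)
p' = p + 1/20·F = (1.8750,-1.7806)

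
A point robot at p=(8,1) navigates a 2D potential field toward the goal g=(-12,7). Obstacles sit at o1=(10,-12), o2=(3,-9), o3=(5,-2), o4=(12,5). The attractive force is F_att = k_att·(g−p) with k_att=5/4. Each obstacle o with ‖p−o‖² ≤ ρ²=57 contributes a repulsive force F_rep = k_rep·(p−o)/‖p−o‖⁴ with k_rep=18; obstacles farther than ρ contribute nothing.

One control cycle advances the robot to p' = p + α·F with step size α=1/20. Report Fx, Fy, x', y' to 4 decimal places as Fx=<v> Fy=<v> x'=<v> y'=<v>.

F_att = 5/4·(g−p) = 5/4·(-20,6) = (-25.0000,7.5000)
o1: d²=173 > ρ²=57 → inactive
o2: d²=125 > ρ²=57 → inactive
o3: d²=18 ≤ ρ²=57; F_rep = 18·(3,3)/18² = (0.1667,0.1667)
o4: d²=32 ≤ ρ²=57; F_rep = 18·(-4,-4)/32² = (-0.0703,-0.0703)
F = F_att + ΣF_rep = (-24.9036,7.5964)
p' = p + 1/20·F = (6.7548,1.3798)

Fx=-24.9036 Fy=7.5964 x'=6.7548 y'=1.3798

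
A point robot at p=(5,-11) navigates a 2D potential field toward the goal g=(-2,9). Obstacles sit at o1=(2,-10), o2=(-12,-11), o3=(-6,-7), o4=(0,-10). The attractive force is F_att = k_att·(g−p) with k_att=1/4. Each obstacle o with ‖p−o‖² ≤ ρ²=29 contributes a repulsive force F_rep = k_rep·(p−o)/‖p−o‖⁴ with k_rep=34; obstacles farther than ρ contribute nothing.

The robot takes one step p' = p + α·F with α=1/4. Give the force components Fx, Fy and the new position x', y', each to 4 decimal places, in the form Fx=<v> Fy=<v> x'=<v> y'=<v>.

F_att = 1/4·(g−p) = 1/4·(-7,20) = (-1.7500,5.0000)
o1: d²=10 ≤ ρ²=29; F_rep = 34·(3,-1)/10² = (1.0200,-0.3400)
o2: d²=289 > ρ²=29 → inactive
o3: d²=137 > ρ²=29 → inactive
o4: d²=26 ≤ ρ²=29; F_rep = 34·(5,-1)/26² = (0.2515,-0.0503)
F = F_att + ΣF_rep = (-0.4785,4.6097)
p' = p + 1/4·F = (4.8804,-9.8476)

Fx=-0.4785 Fy=4.6097 x'=4.8804 y'=-9.8476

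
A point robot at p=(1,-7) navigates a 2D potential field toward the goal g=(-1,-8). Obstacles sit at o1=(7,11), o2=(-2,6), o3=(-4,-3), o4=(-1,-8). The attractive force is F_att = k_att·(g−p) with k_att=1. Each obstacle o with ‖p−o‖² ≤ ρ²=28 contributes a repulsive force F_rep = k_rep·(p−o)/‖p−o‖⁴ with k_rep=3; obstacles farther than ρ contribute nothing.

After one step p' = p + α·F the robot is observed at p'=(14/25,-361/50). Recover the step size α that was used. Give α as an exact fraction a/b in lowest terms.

α = 1/4

F_att = 1·(g−p) = 1·(-2,-1) = (-2.0000,-1.0000)
o1: d²=360 > ρ²=28 → inactive
o2: d²=178 > ρ²=28 → inactive
o3: d²=41 > ρ²=28 → inactive
o4: d²=5 ≤ ρ²=28; F_rep = 3·(2,1)/5² = (0.2400,0.1200)
F = F_att + ΣF_rep = (-1.7600,-0.8800)
Δp = p'−p = (-0.4400,-0.2200); α = Δx/Fx = (-11/25) / (-44/25) = 1/4
check: Δy/Fy = (-11/50) / (-22/25) = 1/4 ✓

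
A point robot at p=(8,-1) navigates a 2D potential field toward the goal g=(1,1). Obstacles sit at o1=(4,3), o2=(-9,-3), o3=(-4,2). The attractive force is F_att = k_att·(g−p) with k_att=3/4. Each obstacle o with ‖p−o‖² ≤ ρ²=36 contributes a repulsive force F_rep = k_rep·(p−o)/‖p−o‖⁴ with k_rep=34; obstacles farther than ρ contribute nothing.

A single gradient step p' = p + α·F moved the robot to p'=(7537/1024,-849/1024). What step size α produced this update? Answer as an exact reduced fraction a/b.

F_att = 3/4·(g−p) = 3/4·(-7,2) = (-5.2500,1.5000)
o1: d²=32 ≤ ρ²=36; F_rep = 34·(4,-4)/32² = (0.1328,-0.1328)
o2: d²=293 > ρ²=36 → inactive
o3: d²=153 > ρ²=36 → inactive
F = F_att + ΣF_rep = (-5.1172,1.3672)
Δp = p'−p = (-0.6396,0.1709); α = Δx/Fx = (-655/1024) / (-655/128) = 1/8
check: Δy/Fy = (175/1024) / (175/128) = 1/8 ✓

α = 1/8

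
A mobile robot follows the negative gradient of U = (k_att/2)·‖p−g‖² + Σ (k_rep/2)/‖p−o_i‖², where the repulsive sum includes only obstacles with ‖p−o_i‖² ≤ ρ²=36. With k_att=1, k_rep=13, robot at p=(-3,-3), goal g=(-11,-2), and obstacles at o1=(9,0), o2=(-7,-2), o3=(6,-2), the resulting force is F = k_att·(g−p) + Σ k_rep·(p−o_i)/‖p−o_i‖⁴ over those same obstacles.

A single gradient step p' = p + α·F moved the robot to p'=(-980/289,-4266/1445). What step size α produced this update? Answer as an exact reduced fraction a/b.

F_att = 1·(g−p) = 1·(-8,1) = (-8.0000,1.0000)
o1: d²=153 > ρ²=36 → inactive
o2: d²=17 ≤ ρ²=36; F_rep = 13·(4,-1)/17² = (0.1799,-0.0450)
o3: d²=82 > ρ²=36 → inactive
F = F_att + ΣF_rep = (-7.8201,0.9550)
Δp = p'−p = (-0.3910,0.0478); α = Δx/Fx = (-113/289) / (-2260/289) = 1/20
check: Δy/Fy = (69/1445) / (276/289) = 1/20 ✓

α = 1/20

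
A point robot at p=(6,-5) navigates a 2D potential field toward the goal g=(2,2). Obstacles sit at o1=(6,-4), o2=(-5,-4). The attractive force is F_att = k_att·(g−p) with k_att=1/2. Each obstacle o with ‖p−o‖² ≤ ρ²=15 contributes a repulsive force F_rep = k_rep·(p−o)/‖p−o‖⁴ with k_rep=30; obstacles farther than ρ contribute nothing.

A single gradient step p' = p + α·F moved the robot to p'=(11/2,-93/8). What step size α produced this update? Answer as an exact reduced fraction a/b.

F_att = 1/2·(g−p) = 1/2·(-4,7) = (-2.0000,3.5000)
o1: d²=1 ≤ ρ²=15; F_rep = 30·(0,-1)/1² = (0.0000,-30.0000)
o2: d²=122 > ρ²=15 → inactive
F = F_att + ΣF_rep = (-2.0000,-26.5000)
Δp = p'−p = (-0.5000,-6.6250); α = Δx/Fx = (-1/2) / (-2) = 1/4
check: Δy/Fy = (-53/8) / (-53/2) = 1/4 ✓

α = 1/4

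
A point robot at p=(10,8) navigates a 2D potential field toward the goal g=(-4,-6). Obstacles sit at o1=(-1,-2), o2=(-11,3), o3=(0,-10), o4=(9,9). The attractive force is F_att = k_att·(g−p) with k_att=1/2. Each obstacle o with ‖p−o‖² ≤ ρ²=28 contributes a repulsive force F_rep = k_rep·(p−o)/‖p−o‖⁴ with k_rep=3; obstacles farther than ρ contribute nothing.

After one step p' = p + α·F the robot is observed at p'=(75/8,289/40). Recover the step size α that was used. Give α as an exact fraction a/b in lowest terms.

α = 1/10

F_att = 1/2·(g−p) = 1/2·(-14,-14) = (-7.0000,-7.0000)
o1: d²=221 > ρ²=28 → inactive
o2: d²=466 > ρ²=28 → inactive
o3: d²=424 > ρ²=28 → inactive
o4: d²=2 ≤ ρ²=28; F_rep = 3·(1,-1)/2² = (0.7500,-0.7500)
F = F_att + ΣF_rep = (-6.2500,-7.7500)
Δp = p'−p = (-0.6250,-0.7750); α = Δx/Fx = (-5/8) / (-25/4) = 1/10
check: Δy/Fy = (-31/40) / (-31/4) = 1/10 ✓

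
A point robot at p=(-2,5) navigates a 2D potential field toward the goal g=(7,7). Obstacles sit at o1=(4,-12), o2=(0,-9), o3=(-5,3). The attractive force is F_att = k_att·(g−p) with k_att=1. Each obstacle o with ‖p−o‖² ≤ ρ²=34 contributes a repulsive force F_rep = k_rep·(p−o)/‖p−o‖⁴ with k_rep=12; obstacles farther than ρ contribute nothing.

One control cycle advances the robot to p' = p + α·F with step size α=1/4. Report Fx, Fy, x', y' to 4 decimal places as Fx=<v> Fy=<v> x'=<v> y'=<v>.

F_att = 1·(g−p) = 1·(9,2) = (9.0000,2.0000)
o1: d²=325 > ρ²=34 → inactive
o2: d²=200 > ρ²=34 → inactive
o3: d²=13 ≤ ρ²=34; F_rep = 12·(3,2)/13² = (0.2130,0.1420)
F = F_att + ΣF_rep = (9.2130,2.1420)
p' = p + 1/4·F = (0.3033,5.5355)

Fx=9.2130 Fy=2.1420 x'=0.3033 y'=5.5355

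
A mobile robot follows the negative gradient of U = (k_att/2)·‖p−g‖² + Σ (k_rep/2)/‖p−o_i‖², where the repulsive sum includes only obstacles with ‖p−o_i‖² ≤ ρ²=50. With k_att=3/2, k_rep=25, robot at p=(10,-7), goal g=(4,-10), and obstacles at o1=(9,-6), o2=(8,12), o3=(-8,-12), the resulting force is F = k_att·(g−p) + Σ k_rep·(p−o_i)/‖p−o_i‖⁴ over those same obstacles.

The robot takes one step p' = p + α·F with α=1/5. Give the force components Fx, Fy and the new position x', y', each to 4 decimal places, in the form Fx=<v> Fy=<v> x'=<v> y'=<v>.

Fx=-2.7500 Fy=-10.7500 x'=9.4500 y'=-9.1500

F_att = 3/2·(g−p) = 3/2·(-6,-3) = (-9.0000,-4.5000)
o1: d²=2 ≤ ρ²=50; F_rep = 25·(1,-1)/2² = (6.2500,-6.2500)
o2: d²=365 > ρ²=50 → inactive
o3: d²=349 > ρ²=50 → inactive
F = F_att + ΣF_rep = (-2.7500,-10.7500)
p' = p + 1/5·F = (9.4500,-9.1500)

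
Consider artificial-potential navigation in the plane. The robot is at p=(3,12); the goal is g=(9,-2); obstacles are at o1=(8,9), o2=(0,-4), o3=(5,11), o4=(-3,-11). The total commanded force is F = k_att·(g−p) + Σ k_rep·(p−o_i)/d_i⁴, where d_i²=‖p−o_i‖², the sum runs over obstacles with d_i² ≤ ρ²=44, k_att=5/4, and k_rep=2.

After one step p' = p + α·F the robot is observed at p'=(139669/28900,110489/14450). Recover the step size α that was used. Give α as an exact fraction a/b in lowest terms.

α = 1/4

F_att = 5/4·(g−p) = 5/4·(6,-14) = (7.5000,-17.5000)
o1: d²=34 ≤ ρ²=44; F_rep = 2·(-5,3)/34² = (-0.0087,0.0052)
o2: d²=265 > ρ²=44 → inactive
o3: d²=5 ≤ ρ²=44; F_rep = 2·(-2,1)/5² = (-0.1600,0.0800)
o4: d²=565 > ρ²=44 → inactive
F = F_att + ΣF_rep = (7.3313,-17.4148)
Δp = p'−p = (1.8328,-4.3537); α = Δx/Fx = (52969/28900) / (52969/7225) = 1/4
check: Δy/Fy = (-62911/14450) / (-125822/7225) = 1/4 ✓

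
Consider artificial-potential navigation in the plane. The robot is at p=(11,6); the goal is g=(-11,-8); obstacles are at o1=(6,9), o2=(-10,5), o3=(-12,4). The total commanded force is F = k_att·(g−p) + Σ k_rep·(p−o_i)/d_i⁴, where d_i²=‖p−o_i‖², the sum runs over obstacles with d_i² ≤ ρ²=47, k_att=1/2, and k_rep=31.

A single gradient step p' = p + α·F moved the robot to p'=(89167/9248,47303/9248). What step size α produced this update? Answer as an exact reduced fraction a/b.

F_att = 1/2·(g−p) = 1/2·(-22,-14) = (-11.0000,-7.0000)
o1: d²=34 ≤ ρ²=47; F_rep = 31·(5,-3)/34² = (0.1341,-0.0804)
o2: d²=442 > ρ²=47 → inactive
o3: d²=533 > ρ²=47 → inactive
F = F_att + ΣF_rep = (-10.8659,-7.0804)
Δp = p'−p = (-1.3582,-0.8851); α = Δx/Fx = (-12561/9248) / (-12561/1156) = 1/8
check: Δy/Fy = (-8185/9248) / (-8185/1156) = 1/8 ✓

α = 1/8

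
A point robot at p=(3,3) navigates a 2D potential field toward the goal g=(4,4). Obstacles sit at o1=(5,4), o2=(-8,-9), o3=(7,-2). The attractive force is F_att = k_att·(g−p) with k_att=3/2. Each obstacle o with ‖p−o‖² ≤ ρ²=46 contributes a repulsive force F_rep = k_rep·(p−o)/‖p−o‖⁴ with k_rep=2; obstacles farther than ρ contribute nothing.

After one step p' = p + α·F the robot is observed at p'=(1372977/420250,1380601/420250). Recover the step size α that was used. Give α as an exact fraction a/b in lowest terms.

F_att = 3/2·(g−p) = 3/2·(1,1) = (1.5000,1.5000)
o1: d²=5 ≤ ρ²=46; F_rep = 2·(-2,-1)/5² = (-0.1600,-0.0800)
o2: d²=265 > ρ²=46 → inactive
o3: d²=41 ≤ ρ²=46; F_rep = 2·(-4,5)/41² = (-0.0048,0.0059)
F = F_att + ΣF_rep = (1.3352,1.4259)
Δp = p'−p = (0.2670,0.2852); α = Δx/Fx = (112227/420250) / (112227/84050) = 1/5
check: Δy/Fy = (119851/420250) / (119851/84050) = 1/5 ✓

α = 1/5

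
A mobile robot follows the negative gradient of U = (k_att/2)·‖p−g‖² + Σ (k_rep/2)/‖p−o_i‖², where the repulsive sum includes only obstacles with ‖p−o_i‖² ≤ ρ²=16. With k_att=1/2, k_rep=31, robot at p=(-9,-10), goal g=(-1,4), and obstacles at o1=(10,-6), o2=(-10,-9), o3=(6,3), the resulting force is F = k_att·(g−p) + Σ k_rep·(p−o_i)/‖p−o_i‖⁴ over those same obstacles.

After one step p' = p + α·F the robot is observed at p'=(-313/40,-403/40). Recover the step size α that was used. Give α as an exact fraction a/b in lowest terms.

F_att = 1/2·(g−p) = 1/2·(8,14) = (4.0000,7.0000)
o1: d²=377 > ρ²=16 → inactive
o2: d²=2 ≤ ρ²=16; F_rep = 31·(1,-1)/2² = (7.7500,-7.7500)
o3: d²=394 > ρ²=16 → inactive
F = F_att + ΣF_rep = (11.7500,-0.7500)
Δp = p'−p = (1.1750,-0.0750); α = Δx/Fx = (47/40) / (47/4) = 1/10
check: Δy/Fy = (-3/40) / (-3/4) = 1/10 ✓

α = 1/10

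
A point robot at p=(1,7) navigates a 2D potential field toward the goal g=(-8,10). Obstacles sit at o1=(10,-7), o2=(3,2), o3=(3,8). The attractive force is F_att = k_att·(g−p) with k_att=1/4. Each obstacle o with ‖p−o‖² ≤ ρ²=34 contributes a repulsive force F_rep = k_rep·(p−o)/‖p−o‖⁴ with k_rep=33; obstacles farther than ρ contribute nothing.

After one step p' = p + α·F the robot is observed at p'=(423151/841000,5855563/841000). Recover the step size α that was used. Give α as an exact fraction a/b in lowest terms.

α = 1/10

F_att = 1/4·(g−p) = 1/4·(-9,3) = (-2.2500,0.7500)
o1: d²=277 > ρ²=34 → inactive
o2: d²=29 ≤ ρ²=34; F_rep = 33·(-2,5)/29² = (-0.0785,0.1962)
o3: d²=5 ≤ ρ²=34; F_rep = 33·(-2,-1)/5² = (-2.6400,-1.3200)
F = F_att + ΣF_rep = (-4.9685,-0.3738)
Δp = p'−p = (-0.4968,-0.0374); α = Δx/Fx = (-417849/841000) / (-417849/84100) = 1/10
check: Δy/Fy = (-31437/841000) / (-31437/84100) = 1/10 ✓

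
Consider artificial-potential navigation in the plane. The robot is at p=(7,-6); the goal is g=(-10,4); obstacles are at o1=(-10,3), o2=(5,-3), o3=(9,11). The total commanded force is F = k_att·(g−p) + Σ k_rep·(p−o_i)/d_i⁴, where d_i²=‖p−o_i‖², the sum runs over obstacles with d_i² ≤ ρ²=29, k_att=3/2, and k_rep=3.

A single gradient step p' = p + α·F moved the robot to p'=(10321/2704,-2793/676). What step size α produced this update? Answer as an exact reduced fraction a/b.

F_att = 3/2·(g−p) = 3/2·(-17,10) = (-25.5000,15.0000)
o1: d²=370 > ρ²=29 → inactive
o2: d²=13 ≤ ρ²=29; F_rep = 3·(2,-3)/13² = (0.0355,-0.0533)
o3: d²=293 > ρ²=29 → inactive
F = F_att + ΣF_rep = (-25.4645,14.9467)
Δp = p'−p = (-3.1831,1.8683); α = Δx/Fx = (-8607/2704) / (-8607/338) = 1/8
check: Δy/Fy = (1263/676) / (2526/169) = 1/8 ✓

α = 1/8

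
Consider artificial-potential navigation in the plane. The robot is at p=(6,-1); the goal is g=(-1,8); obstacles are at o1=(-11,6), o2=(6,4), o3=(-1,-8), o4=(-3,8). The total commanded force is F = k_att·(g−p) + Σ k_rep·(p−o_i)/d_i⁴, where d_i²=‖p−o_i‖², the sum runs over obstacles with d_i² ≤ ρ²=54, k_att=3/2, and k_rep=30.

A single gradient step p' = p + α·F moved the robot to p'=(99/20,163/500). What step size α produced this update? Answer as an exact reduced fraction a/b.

α = 1/10

F_att = 3/2·(g−p) = 3/2·(-7,9) = (-10.5000,13.5000)
o1: d²=338 > ρ²=54 → inactive
o2: d²=25 ≤ ρ²=54; F_rep = 30·(0,-5)/25² = (0.0000,-0.2400)
o3: d²=98 > ρ²=54 → inactive
o4: d²=162 > ρ²=54 → inactive
F = F_att + ΣF_rep = (-10.5000,13.2600)
Δp = p'−p = (-1.0500,1.3260); α = Δx/Fx = (-21/20) / (-21/2) = 1/10
check: Δy/Fy = (663/500) / (663/50) = 1/10 ✓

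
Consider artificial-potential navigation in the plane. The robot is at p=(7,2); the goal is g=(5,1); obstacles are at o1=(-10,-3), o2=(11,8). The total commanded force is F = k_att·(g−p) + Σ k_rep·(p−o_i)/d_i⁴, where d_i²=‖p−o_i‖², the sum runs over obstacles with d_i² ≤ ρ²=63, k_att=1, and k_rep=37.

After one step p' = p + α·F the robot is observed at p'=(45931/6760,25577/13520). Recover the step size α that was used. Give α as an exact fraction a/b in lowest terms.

F_att = 1·(g−p) = 1·(-2,-1) = (-2.0000,-1.0000)
o1: d²=314 > ρ²=63 → inactive
o2: d²=52 ≤ ρ²=63; F_rep = 37·(-4,-6)/52² = (-0.0547,-0.0821)
F = F_att + ΣF_rep = (-2.0547,-1.0821)
Δp = p'−p = (-0.2055,-0.1082); α = Δx/Fx = (-1389/6760) / (-1389/676) = 1/10
check: Δy/Fy = (-1463/13520) / (-1463/1352) = 1/10 ✓

α = 1/10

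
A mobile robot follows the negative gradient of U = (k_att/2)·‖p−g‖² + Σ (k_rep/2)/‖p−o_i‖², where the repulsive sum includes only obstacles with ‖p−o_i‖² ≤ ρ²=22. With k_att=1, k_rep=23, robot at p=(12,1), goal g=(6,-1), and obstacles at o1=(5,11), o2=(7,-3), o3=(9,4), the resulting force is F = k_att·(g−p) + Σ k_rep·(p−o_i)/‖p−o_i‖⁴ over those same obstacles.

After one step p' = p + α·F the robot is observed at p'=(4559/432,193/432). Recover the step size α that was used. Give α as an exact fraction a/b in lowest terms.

α = 1/4

F_att = 1·(g−p) = 1·(-6,-2) = (-6.0000,-2.0000)
o1: d²=149 > ρ²=22 → inactive
o2: d²=41 > ρ²=22 → inactive
o3: d²=18 ≤ ρ²=22; F_rep = 23·(3,-3)/18² = (0.2130,-0.2130)
F = F_att + ΣF_rep = (-5.7870,-2.2130)
Δp = p'−p = (-1.4468,-0.5532); α = Δx/Fx = (-625/432) / (-625/108) = 1/4
check: Δy/Fy = (-239/432) / (-239/108) = 1/4 ✓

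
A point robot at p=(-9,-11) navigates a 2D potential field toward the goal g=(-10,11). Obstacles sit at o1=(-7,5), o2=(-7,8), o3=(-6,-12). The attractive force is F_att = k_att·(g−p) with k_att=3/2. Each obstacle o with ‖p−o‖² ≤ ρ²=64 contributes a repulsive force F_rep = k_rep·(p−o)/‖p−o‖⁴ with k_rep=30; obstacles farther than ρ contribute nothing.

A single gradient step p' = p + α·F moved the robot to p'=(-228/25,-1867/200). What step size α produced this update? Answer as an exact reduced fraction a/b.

F_att = 3/2·(g−p) = 3/2·(-1,22) = (-1.5000,33.0000)
o1: d²=260 > ρ²=64 → inactive
o2: d²=365 > ρ²=64 → inactive
o3: d²=10 ≤ ρ²=64; F_rep = 30·(-3,1)/10² = (-0.9000,0.3000)
F = F_att + ΣF_rep = (-2.4000,33.3000)
Δp = p'−p = (-0.1200,1.6650); α = Δx/Fx = (-3/25) / (-12/5) = 1/20
check: Δy/Fy = (333/200) / (333/10) = 1/20 ✓

α = 1/20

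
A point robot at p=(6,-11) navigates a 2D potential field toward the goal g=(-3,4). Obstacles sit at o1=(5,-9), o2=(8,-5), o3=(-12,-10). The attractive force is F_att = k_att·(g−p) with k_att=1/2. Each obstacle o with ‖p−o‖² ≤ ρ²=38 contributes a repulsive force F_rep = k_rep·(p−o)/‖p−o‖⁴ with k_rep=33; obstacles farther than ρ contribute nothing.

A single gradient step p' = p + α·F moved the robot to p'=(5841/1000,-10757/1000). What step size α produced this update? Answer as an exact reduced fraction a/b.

α = 1/20

F_att = 1/2·(g−p) = 1/2·(-9,15) = (-4.5000,7.5000)
o1: d²=5 ≤ ρ²=38; F_rep = 33·(1,-2)/5² = (1.3200,-2.6400)
o2: d²=40 > ρ²=38 → inactive
o3: d²=325 > ρ²=38 → inactive
F = F_att + ΣF_rep = (-3.1800,4.8600)
Δp = p'−p = (-0.1590,0.2430); α = Δx/Fx = (-159/1000) / (-159/50) = 1/20
check: Δy/Fy = (243/1000) / (243/50) = 1/20 ✓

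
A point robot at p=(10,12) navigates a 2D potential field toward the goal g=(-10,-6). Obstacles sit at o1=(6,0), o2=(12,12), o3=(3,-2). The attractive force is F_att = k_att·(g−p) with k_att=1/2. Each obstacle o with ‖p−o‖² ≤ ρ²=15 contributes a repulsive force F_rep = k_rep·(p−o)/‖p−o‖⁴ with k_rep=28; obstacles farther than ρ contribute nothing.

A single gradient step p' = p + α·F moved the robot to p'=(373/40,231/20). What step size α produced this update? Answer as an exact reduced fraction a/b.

F_att = 1/2·(g−p) = 1/2·(-20,-18) = (-10.0000,-9.0000)
o1: d²=160 > ρ²=15 → inactive
o2: d²=4 ≤ ρ²=15; F_rep = 28·(-2,0)/4² = (-3.5000,0.0000)
o3: d²=245 > ρ²=15 → inactive
F = F_att + ΣF_rep = (-13.5000,-9.0000)
Δp = p'−p = (-0.6750,-0.4500); α = Δx/Fx = (-27/40) / (-27/2) = 1/20
check: Δy/Fy = (-9/20) / (-9) = 1/20 ✓

α = 1/20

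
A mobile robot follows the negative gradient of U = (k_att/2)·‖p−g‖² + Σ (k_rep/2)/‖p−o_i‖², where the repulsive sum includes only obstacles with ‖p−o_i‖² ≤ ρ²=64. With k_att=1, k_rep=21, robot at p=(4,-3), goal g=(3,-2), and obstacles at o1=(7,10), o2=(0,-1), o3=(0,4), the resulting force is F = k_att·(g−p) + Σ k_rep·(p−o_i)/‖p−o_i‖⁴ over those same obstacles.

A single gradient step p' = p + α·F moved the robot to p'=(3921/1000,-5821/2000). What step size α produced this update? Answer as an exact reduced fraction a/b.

F_att = 1·(g−p) = 1·(-1,1) = (-1.0000,1.0000)
o1: d²=178 > ρ²=64 → inactive
o2: d²=20 ≤ ρ²=64; F_rep = 21·(4,-2)/20² = (0.2100,-0.1050)
o3: d²=65 > ρ²=64 → inactive
F = F_att + ΣF_rep = (-0.7900,0.8950)
Δp = p'−p = (-0.0790,0.0895); α = Δx/Fx = (-79/1000) / (-79/100) = 1/10
check: Δy/Fy = (179/2000) / (179/200) = 1/10 ✓

α = 1/10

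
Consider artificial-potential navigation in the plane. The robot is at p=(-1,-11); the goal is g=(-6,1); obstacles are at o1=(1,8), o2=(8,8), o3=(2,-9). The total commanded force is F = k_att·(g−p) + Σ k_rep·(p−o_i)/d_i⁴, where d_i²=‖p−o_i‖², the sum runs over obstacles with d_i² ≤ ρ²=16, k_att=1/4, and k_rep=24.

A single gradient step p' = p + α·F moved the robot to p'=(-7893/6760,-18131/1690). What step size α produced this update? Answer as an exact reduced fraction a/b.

F_att = 1/4·(g−p) = 1/4·(-5,12) = (-1.2500,3.0000)
o1: d²=365 > ρ²=16 → inactive
o2: d²=442 > ρ²=16 → inactive
o3: d²=13 ≤ ρ²=16; F_rep = 24·(-3,-2)/13² = (-0.4260,-0.2840)
F = F_att + ΣF_rep = (-1.6760,2.7160)
Δp = p'−p = (-0.1676,0.2716); α = Δx/Fx = (-1133/6760) / (-1133/676) = 1/10
check: Δy/Fy = (459/1690) / (459/169) = 1/10 ✓

α = 1/10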